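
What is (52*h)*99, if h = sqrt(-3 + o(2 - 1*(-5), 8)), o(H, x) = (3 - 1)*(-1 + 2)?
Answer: 5148*I ≈ 5148.0*I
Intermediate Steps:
o(H, x) = 2 (o(H, x) = 2*1 = 2)
h = I (h = sqrt(-3 + 2) = sqrt(-1) = I ≈ 1.0*I)
(52*h)*99 = (52*I)*99 = 5148*I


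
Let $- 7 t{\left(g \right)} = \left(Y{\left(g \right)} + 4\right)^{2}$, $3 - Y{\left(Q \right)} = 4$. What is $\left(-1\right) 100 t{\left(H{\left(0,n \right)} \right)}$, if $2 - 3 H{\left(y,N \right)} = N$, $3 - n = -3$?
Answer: $\frac{900}{7} \approx 128.57$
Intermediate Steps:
$n = 6$ ($n = 3 - -3 = 3 + 3 = 6$)
$H{\left(y,N \right)} = \frac{2}{3} - \frac{N}{3}$
$Y{\left(Q \right)} = -1$ ($Y{\left(Q \right)} = 3 - 4 = -1$)
$t{\left(g \right)} = - \frac{9}{7}$ ($t{\left(g \right)} = - \frac{\left(-1 + 4\right)^{2}}{7} = - \frac{3^{2}}{7} = \left(- \frac{1}{7}\right) 9 = - \frac{9}{7}$)
$\left(-1\right) 100 t{\left(H{\left(0,n \right)} \right)} = \left(-1\right) 100 \left(- \frac{9}{7}\right) = \left(-100\right) \left(- \frac{9}{7}\right) = \frac{900}{7}$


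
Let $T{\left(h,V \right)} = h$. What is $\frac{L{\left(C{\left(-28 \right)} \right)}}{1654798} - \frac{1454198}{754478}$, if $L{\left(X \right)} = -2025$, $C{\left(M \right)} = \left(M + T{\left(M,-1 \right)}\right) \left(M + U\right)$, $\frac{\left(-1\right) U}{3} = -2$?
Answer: $- \frac{1203965879977}{624254342722} \approx -1.9286$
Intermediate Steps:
$U = 6$ ($U = \left(-3\right) \left(-2\right) = 6$)
$C{\left(M \right)} = 2 M \left(6 + M\right)$ ($C{\left(M \right)} = \left(M + M\right) \left(M + 6\right) = 2 M \left(6 + M\right)$)
$\frac{L{\left(C{\left(-28 \right)} \right)}}{1654798} - \frac{1454198}{754478} = - \frac{2025}{1654798} - \frac{1454198}{754478} = \left(-2025\right) \frac{1}{1654798} - \frac{727099}{377239} = - \frac{2025}{1654798} - \frac{727099}{377239} = - \frac{1203965879977}{624254342722}$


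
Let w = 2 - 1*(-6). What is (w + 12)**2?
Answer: 400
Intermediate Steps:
w = 8 (w = 2 + 6 = 8)
(w + 12)**2 = (8 + 12)**2 = 20**2 = 400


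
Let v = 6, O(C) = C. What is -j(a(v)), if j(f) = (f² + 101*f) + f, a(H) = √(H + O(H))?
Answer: -12 - 204*√3 ≈ -365.34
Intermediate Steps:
a(H) = √2*√H (a(H) = √(H + H) = √(2*H) = √2*√H)
j(f) = f² + 102*f
-j(a(v)) = -√2*√6*(102 + √2*√6) = -2*√3*(102 + 2*√3)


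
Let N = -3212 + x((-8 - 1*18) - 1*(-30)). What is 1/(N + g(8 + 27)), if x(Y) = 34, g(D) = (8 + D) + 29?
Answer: -1/3106 ≈ -0.00032196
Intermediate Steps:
g(D) = 37 + D
N = -3178 (N = -3212 + 34 = -3178)
1/(N + g(8 + 27)) = 1/(-3178 + (37 + (8 + 27))) = 1/(-3178 + (37 + 35)) = 1/(-3178 + 72) = 1/(-3106) = -1/3106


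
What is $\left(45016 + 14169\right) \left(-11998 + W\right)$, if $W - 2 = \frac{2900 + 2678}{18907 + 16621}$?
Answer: $- \frac{12611977563675}{17764} \approx -7.0997 \cdot 10^{8}$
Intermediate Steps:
$W = \frac{38317}{17764}$ ($W = 2 + \frac{2900 + 2678}{18907 + 16621} = 2 + \frac{5578}{35528} = 2 + 5578 \cdot \frac{1}{35528} = 2 + \frac{2789}{17764} = \frac{38317}{17764} \approx 2.157$)
$\left(45016 + 14169\right) \left(-11998 + W\right) = \left(45016 + 14169\right) \left(-11998 + \frac{38317}{17764}\right) = 59185 \left(- \frac{213094155}{17764}\right) = - \frac{12611977563675}{17764}$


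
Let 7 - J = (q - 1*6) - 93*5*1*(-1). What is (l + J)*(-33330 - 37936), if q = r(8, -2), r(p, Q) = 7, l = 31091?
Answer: -2183020112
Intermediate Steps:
q = 7
J = -459 (J = 7 - ((7 - 1*6) - 93*5*1*(-1)) = 7 - ((7 - 6) - 465*(-1)) = 7 - (1 - 93*(-5)) = 7 - (1 + 465) = 7 - 1*466 = 7 - 466 = -459)
(l + J)*(-33330 - 37936) = (31091 - 459)*(-33330 - 37936) = 30632*(-71266) = -2183020112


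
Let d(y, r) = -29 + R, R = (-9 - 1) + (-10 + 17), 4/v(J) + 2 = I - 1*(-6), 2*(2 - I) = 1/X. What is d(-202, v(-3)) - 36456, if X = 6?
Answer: -36488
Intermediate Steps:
I = 23/12 (I = 2 - ½/6 = 2 - ½*⅙ = 2 - 1/12 = 23/12 ≈ 1.9167)
v(J) = 48/71 (v(J) = 4/(-2 + (23/12 - 1*(-6))) = 4/(-2 + (23/12 + 6)) = 4/(-2 + 95/12) = 4/(71/12) = 4*(12/71) = 48/71)
R = -3 (R = -10 + 7 = -3)
d(y, r) = -32 (d(y, r) = -29 - 3 = -32)
d(-202, v(-3)) - 36456 = -32 - 36456 = -36488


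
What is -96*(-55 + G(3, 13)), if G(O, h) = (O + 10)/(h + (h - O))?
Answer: 120192/23 ≈ 5225.7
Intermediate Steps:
G(O, h) = (10 + O)/(-O + 2*h)
-96*(-55 + G(3, 13)) = -96*(-55 + (10 + 3)/(-1*3 + 2*13)) = -96*(-55 + 13/(-3 + 26)) = -96*(-55 + 13/23) = -96*(-1252/23) = 120192/23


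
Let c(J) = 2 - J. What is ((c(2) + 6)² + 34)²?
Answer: 4900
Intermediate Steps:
((c(2) + 6)² + 34)² = (((2 - 1*2) + 6)² + 34)² = (((2 - 2) + 6)² + 34)² = ((0 + 6)² + 34)² = (6² + 34)² = (36 + 34)² = 70² = 4900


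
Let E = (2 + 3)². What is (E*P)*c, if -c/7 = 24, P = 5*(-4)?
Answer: 84000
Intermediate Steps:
P = -20
E = 25 (E = 5² = 25)
c = -168 (c = -7*24 = -168)
(E*P)*c = (25*(-20))*(-168) = -500*(-168) = 84000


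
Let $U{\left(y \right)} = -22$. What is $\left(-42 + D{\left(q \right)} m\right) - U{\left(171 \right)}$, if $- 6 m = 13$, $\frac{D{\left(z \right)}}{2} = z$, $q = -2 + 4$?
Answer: $- \frac{86}{3} \approx -28.667$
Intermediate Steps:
$q = 2$
$D{\left(z \right)} = 2 z$
$m = - \frac{13}{6}$ ($m = \left(- \frac{1}{6}\right) 13 = - \frac{13}{6} \approx -2.1667$)
$\left(-42 + D{\left(q \right)} m\right) - U{\left(171 \right)} = \left(-42 + 2 \cdot 2 \left(- \frac{13}{6}\right)\right) - -22 = \left(-42 + 4 \left(- \frac{13}{6}\right)\right) + 22 = \left(-42 - \frac{26}{3}\right) + 22 = - \frac{152}{3} + 22 = - \frac{86}{3}$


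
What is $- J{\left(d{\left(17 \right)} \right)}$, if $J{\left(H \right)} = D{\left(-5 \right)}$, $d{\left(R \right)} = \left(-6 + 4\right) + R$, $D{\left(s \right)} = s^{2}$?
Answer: $-25$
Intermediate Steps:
$d{\left(R \right)} = -2 + R$
$J{\left(H \right)} = 25$ ($J{\left(H \right)} = \left(-5\right)^{2} = 25$)
$- J{\left(d{\left(17 \right)} \right)} = \left(-1\right) 25 = -25$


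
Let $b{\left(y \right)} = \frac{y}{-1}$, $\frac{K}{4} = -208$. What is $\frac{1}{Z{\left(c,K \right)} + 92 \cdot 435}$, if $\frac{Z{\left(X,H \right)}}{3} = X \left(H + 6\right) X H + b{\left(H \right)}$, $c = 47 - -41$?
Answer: $\frac{1}{15965816340} \approx 6.2634 \cdot 10^{-11}$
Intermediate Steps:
$K = -832$ ($K = 4 \left(-208\right) = -832$)
$c = 88$ ($c = 47 + 41 = 88$)
$b{\left(y \right)} = - y$ ($b{\left(y \right)} = y \left(-1\right) = - y$)
$Z{\left(X,H \right)} = - 3 H + 3 H X^{2} \left(6 + H\right)$ ($Z{\left(X,H \right)} = 3 \left(X \left(H + 6\right) X H - H\right) = 3 \left(X \left(6 + H\right) X H - H\right) = 3 \left(X^{2} \left(6 + H\right) H - H\right) = 3 \left(H X^{2} \left(6 + H\right) - H\right) = 3 \left(- H + H X^{2} \left(6 + H\right)\right) = - 3 H + 3 H X^{2} \left(6 + H\right)$)
$\frac{1}{Z{\left(c,K \right)} + 92 \cdot 435} = \frac{1}{3 \left(-832\right) \left(-1 + 6 \cdot 88^{2} - 832 \cdot 88^{2}\right) + 92 \cdot 435} = \frac{1}{3 \left(-832\right) \left(-1 + 6 \cdot 7744 - 6443008\right) + 40020} = \frac{1}{3 \left(-832\right) \left(-1 + 46464 - 6443008\right) + 40020} = \frac{1}{3 \left(-832\right) \left(-6396545\right) + 40020} = \frac{1}{15965776320 + 40020} = \frac{1}{15965816340}$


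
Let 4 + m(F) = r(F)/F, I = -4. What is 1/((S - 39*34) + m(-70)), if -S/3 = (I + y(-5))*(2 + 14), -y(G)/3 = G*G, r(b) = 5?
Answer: 14/34467 ≈ 0.00040619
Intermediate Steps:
y(G) = -3*G**2 (y(G) = -3*G*G = -3*G**2)
S = 3792 (S = -3*(-4 - 3*(-5)**2)*(2 + 14) = -3*(-4 - 3*25)*16 = -3*(-4 - 75)*16 = -(-237)*16 = -3*(-1264) = 3792)
m(F) = -4 + 5/F
1/((S - 39*34) + m(-70)) = 1/((3792 - 39*34) + (-4 + 5/(-70))) = 1/((3792 - 1326) + (-4 + 5*(-1/70))) = 1/(2466 + (-4 - 1/14)) = 1/(2466 - 57/14) = 1/(34467/14) = 14/34467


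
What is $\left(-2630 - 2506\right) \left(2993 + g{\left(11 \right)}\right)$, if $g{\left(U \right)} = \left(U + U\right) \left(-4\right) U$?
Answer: $-10400400$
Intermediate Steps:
$g{\left(U \right)} = - 8 U^{2}$ ($g{\left(U \right)} = 2 U \left(-4\right) U = - 8 U U = - 8 U^{2}$)
$\left(-2630 - 2506\right) \left(2993 + g{\left(11 \right)}\right) = \left(-2630 - 2506\right) \left(2993 - 8 \cdot 11^{2}\right) = - 5136 \left(2993 - 968\right) = \left(-5136\right) 2025 = -10400400$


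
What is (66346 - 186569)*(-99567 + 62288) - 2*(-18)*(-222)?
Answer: 4481785225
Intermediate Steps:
(66346 - 186569)*(-99567 + 62288) - 2*(-18)*(-222) = -120223*(-37279) - (-36)*(-222) = 4481793217 - 1*7992 = 4481793217 - 7992 = 4481785225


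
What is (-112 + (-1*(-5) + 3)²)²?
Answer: 2304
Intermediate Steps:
(-112 + (-1*(-5) + 3)²)² = (-112 + (5 + 3)²)² = (-112 + 8²)² = (-112 + 64)² = (-48)² = 2304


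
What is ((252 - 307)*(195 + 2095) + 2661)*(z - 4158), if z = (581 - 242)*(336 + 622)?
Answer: -39526946556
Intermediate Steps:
z = 324762 (z = 339*958 = 324762)
((252 - 307)*(195 + 2095) + 2661)*(z - 4158) = ((252 - 307)*(195 + 2095) + 2661)*(324762 - 4158) = (-55*2290 + 2661)*320604 = (-125950 + 2661)*320604 = -123289*320604 = -39526946556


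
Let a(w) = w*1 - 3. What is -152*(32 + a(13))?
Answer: -6384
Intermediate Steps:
a(w) = -3 + w (a(w) = w - 3 = -3 + w)
-152*(32 + a(13)) = -152*(32 + (-3 + 13)) = -152*(32 + 10) = -152*42 = -6384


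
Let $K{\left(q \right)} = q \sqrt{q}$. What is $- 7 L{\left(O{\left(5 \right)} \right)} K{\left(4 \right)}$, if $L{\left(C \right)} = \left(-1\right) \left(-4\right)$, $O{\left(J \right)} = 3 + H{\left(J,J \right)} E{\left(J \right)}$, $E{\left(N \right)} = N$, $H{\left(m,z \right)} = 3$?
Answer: $-224$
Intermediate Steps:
$O{\left(J \right)} = 3 + 3 J$
$L{\left(C \right)} = 4$
$K{\left(q \right)} = q^{\frac{3}{2}}$
$- 7 L{\left(O{\left(5 \right)} \right)} K{\left(4 \right)} = \left(-7\right) 4 \cdot 4^{\frac{3}{2}} = \left(-28\right) 8 = -224$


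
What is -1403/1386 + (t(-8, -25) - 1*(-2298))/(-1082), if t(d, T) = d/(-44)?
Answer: -2351663/749826 ≈ -3.1363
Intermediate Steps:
t(d, T) = -d/44 (t(d, T) = d*(-1/44) = -d/44)
-1403/1386 + (t(-8, -25) - 1*(-2298))/(-1082) = -1403/1386 + (-1/44*(-8) - 1*(-2298))/(-1082) = -1403*1/1386 + (2/11 + 2298)*(-1/1082) = -1403/1386 + (25280/11)*(-1/1082) = -1403/1386 - 12640/5951 = -2351663/749826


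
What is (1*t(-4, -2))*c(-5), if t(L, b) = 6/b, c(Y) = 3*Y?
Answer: 45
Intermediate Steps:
(1*t(-4, -2))*c(-5) = (1*(6/(-2)))*(3*(-5)) = (1*(6*(-½)))*(-15) = (1*(-3))*(-15) = -3*(-15) = 45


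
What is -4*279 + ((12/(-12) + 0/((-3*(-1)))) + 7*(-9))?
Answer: -1180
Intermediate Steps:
-4*279 + ((12/(-12) + 0/((-3*(-1)))) + 7*(-9)) = -1116 + ((12*(-1/12) + 0/3) - 63) = -1116 + ((-1 + 0*(1/3)) - 63) = -1116 + ((-1 + 0) - 63) = -1116 + (-1 - 63) = -1116 - 64 = -1180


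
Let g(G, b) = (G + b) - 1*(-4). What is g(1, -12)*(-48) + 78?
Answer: 414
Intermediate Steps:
g(G, b) = 4 + G + b (g(G, b) = (G + b) + 4 = 4 + G + b)
g(1, -12)*(-48) + 78 = (4 + 1 - 12)*(-48) + 78 = -7*(-48) + 78 = 336 + 78 = 414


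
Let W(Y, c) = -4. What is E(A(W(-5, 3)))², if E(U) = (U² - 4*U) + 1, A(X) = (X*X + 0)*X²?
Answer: 4161927169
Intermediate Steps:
A(X) = X⁴ (A(X) = (X² + 0)*X² = X²*X² = X⁴)
E(U) = 1 + U² - 4*U
E(A(W(-5, 3)))² = (1 + ((-4)⁴)² - 4*(-4)⁴)² = (1 + 256² - 4*256)² = (1 + 65536 - 1024)² = 64513² = 4161927169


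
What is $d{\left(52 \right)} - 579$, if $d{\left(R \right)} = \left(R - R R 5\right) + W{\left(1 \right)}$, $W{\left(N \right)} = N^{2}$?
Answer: $-14046$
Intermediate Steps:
$d{\left(R \right)} = 1 + R - 5 R^{2}$ ($d{\left(R \right)} = \left(R - R R 5\right) + 1^{2} = \left(R - R^{2} \cdot 5\right) + 1 = \left(R - 5 R^{2}\right) + 1 = 1 + R - 5 R^{2}$)
$d{\left(52 \right)} - 579 = \left(1 + 52 - 5 \cdot 52^{2}\right) - 579 = \left(1 + 52 - 13520\right) - 579 = -13467 - 579 = -14046$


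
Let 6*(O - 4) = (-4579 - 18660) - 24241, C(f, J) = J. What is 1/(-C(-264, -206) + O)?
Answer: -3/23110 ≈ -0.00012981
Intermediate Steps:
O = -23728/3 (O = 4 + ((-4579 - 18660) - 24241)/6 = 4 + (-23239 - 24241)/6 = 4 + (1/6)*(-47480) = 4 - 23740/3 = -23728/3 ≈ -7909.3)
1/(-C(-264, -206) + O) = 1/(-1*(-206) - 23728/3) = 1/(206 - 23728/3) = 1/(-23110/3) = -3/23110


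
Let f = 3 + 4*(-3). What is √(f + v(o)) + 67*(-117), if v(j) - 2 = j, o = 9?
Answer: -7839 + √2 ≈ -7837.6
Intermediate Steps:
v(j) = 2 + j
f = -9 (f = 3 - 12 = -9)
√(f + v(o)) + 67*(-117) = √(-9 + (2 + 9)) + 67*(-117) = √(-9 + 11) - 7839 = √2 - 7839 = -7839 + √2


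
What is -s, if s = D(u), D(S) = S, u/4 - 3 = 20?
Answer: -92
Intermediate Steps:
u = 92 (u = 12 + 4*20 = 12 + 80 = 92)
s = 92
-s = -1*92 = -92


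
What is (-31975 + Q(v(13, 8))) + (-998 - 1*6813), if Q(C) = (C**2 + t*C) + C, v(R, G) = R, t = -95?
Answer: -40839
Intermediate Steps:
Q(C) = C**2 - 94*C (Q(C) = (C**2 - 95*C) + C = C**2 - 94*C)
(-31975 + Q(v(13, 8))) + (-998 - 1*6813) = (-31975 + 13*(-94 + 13)) + (-998 - 1*6813) = (-31975 + 13*(-81)) + (-998 - 6813) = (-31975 - 1053) - 7811 = -33028 - 7811 = -40839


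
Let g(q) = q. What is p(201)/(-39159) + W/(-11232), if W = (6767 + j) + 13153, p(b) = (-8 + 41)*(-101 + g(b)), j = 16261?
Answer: -161541931/48870432 ≈ -3.3055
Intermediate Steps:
p(b) = -3333 + 33*b (p(b) = (-8 + 41)*(-101 + b) = 33*(-101 + b) = -3333 + 33*b)
W = 36181 (W = (6767 + 16261) + 13153 = 23028 + 13153 = 36181)
p(201)/(-39159) + W/(-11232) = (-3333 + 33*201)/(-39159) + 36181/(-11232) = (-3333 + 6633)*(-1/39159) + 36181*(-1/11232) = 3300*(-1/39159) - 36181/11232 = -1100/13053 - 36181/11232 = -161541931/48870432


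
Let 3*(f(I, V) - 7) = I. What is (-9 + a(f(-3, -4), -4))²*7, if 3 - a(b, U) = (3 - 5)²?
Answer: 700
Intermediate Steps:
f(I, V) = 7 + I/3
a(b, U) = -1 (a(b, U) = 3 - (3 - 5)² = 3 - 1*(-2)² = 3 - 1*4 = 3 - 4 = -1)
(-9 + a(f(-3, -4), -4))²*7 = (-9 - 1)²*7 = (-10)²*7 = 100*7 = 700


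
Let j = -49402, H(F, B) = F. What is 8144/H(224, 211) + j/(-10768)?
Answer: 1543135/37688 ≈ 40.945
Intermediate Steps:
8144/H(224, 211) + j/(-10768) = 8144/224 - 49402/(-10768) = 8144*(1/224) - 49402*(-1/10768) = 509/14 + 24701/5384 = 1543135/37688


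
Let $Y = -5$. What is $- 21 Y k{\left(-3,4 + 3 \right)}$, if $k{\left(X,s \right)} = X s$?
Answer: $-2205$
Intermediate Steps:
$- 21 Y k{\left(-3,4 + 3 \right)} = \left(-21\right) \left(-5\right) \left(- 3 \left(4 + 3\right)\right) = 105 \left(\left(-3\right) 7\right) = 105 \left(-21\right) = -2205$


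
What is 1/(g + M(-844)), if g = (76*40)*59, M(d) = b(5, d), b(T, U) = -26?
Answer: 1/179334 ≈ 5.5762e-6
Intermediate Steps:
M(d) = -26
g = 179360 (g = 3040*59 = 179360)
1/(g + M(-844)) = 1/(179360 - 26) = 1/179334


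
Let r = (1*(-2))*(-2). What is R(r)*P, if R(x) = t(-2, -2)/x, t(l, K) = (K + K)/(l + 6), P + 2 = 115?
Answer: -113/4 ≈ -28.250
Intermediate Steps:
P = 113 (P = -2 + 115 = 113)
t(l, K) = 2*K/(6 + l) (t(l, K) = (2*K)/(6 + l) = 2*K/(6 + l))
r = 4 (r = -2*(-2) = 4)
R(x) = -1/x (R(x) = (2*(-2)/(6 - 2))/x = (2*(-2)/4)/x = (2*(-2)*(¼))/x = -1/x)
R(r)*P = -1/4*113 = -1*¼*113 = -¼*113 = -113/4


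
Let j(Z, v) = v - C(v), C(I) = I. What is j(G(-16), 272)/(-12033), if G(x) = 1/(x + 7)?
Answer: 0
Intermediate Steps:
G(x) = 1/(7 + x)
j(Z, v) = 0 (j(Z, v) = v - v = 0)
j(G(-16), 272)/(-12033) = 0/(-12033) = 0*(-1/12033) = 0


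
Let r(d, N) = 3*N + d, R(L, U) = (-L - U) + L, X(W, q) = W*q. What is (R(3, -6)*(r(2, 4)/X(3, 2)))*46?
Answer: 644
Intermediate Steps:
R(L, U) = -U
r(d, N) = d + 3*N
(R(3, -6)*(r(2, 4)/X(3, 2)))*46 = ((-1*(-6))*((2 + 3*4)/((3*2))))*46 = (6*((2 + 12)/6))*46 = (6*(14*(⅙)))*46 = (6*(7/3))*46 = 14*46 = 644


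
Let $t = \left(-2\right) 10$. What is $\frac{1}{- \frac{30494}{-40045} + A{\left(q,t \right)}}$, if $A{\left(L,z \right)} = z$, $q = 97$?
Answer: $- \frac{40045}{770406} \approx -0.051979$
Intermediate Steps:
$t = -20$
$\frac{1}{- \frac{30494}{-40045} + A{\left(q,t \right)}} = \frac{1}{- \frac{30494}{-40045} - 20} = \frac{1}{\left(-30494\right) \left(- \frac{1}{40045}\right) - 20} = \frac{1}{\frac{30494}{40045} - 20} = \frac{1}{- \frac{770406}{40045}} = - \frac{40045}{770406}$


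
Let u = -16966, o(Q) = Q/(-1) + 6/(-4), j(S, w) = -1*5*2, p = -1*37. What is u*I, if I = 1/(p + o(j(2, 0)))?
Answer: 33932/57 ≈ 595.30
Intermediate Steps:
p = -37
j(S, w) = -10 (j(S, w) = -5*2 = -10)
o(Q) = -3/2 - Q (o(Q) = Q*(-1) + 6*(-¼) = -Q - 3/2 = -3/2 - Q)
I = -2/57 (I = 1/(-37 + (-3/2 - 1*(-10))) = 1/(-37 + (-3/2 + 10)) = 1/(-37 + 17/2) = 1/(-57/2) = -2/57 ≈ -0.035088)
u*I = -16966*(-2/57) = 33932/57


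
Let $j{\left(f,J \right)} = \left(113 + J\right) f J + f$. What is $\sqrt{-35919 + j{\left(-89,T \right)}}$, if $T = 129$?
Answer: $i \sqrt{2814410} \approx 1677.6 i$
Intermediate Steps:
$j{\left(f,J \right)} = f + J f \left(113 + J\right)$ ($j{\left(f,J \right)} = f \left(113 + J\right) J + f = J f \left(113 + J\right) + f = f + J f \left(113 + J\right)$)
$\sqrt{-35919 + j{\left(-89,T \right)}} = \sqrt{-35919 - 89 \left(1 + 129^{2} + 113 \cdot 129\right)} = \sqrt{-35919 - 89 \left(1 + 16641 + 14577\right)} = \sqrt{-35919 - 2778491} = \sqrt{-2814410} = i \sqrt{2814410}$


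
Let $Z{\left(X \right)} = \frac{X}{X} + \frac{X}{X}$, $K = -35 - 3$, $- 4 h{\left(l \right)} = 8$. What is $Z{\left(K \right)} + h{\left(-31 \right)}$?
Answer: $0$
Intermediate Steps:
$h{\left(l \right)} = -2$ ($h{\left(l \right)} = \left(- \frac{1}{4}\right) 8 = -2$)
$K = -38$
$Z{\left(X \right)} = 2$ ($Z{\left(X \right)} = 1 + 1 = 2$)
$Z{\left(K \right)} + h{\left(-31 \right)} = 2 - 2 = 0$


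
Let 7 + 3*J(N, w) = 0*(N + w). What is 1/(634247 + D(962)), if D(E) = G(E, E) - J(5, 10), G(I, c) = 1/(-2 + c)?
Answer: 320/202959787 ≈ 1.5767e-6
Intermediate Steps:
J(N, w) = -7/3 (J(N, w) = -7/3 + (0*(N + w))/3 = -7/3 + (1/3)*0 = -7/3 + 0 = -7/3)
D(E) = 7/3 + 1/(-2 + E) (D(E) = 1/(-2 + E) - 1*(-7/3) = 1/(-2 + E) + 7/3 = 7/3 + 1/(-2 + E))
1/(634247 + D(962)) = 1/(634247 + (-11 + 7*962)/(3*(-2 + 962))) = 1/(634247 + (1/3)*(-11 + 6734)/960) = 1/(634247 + (1/3)*(1/960)*6723) = 1/(634247 + 747/320) = 1/(202959787/320) = 320/202959787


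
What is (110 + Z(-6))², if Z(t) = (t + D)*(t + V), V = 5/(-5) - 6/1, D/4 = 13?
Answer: 238144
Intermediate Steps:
D = 52 (D = 4*13 = 52)
V = -7 (V = 5*(-⅕) - 6*1 = -1 - 6 = -7)
Z(t) = (-7 + t)*(52 + t) (Z(t) = (t + 52)*(t - 7) = (52 + t)*(-7 + t) = (-7 + t)*(52 + t))
(110 + Z(-6))² = (110 + (-364 + (-6)² + 45*(-6)))² = (110 + (-364 + 36 - 270))² = (110 - 598)² = (-488)² = 238144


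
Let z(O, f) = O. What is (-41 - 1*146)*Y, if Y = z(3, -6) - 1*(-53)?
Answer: -10472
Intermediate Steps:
Y = 56 (Y = 3 - 1*(-53) = 3 + 53 = 56)
(-41 - 1*146)*Y = (-41 - 1*146)*56 = (-41 - 146)*56 = -187*56 = -10472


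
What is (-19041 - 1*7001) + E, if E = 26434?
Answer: 392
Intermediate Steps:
(-19041 - 1*7001) + E = (-19041 - 1*7001) + 26434 = (-19041 - 7001) + 26434 = -26042 + 26434 = 392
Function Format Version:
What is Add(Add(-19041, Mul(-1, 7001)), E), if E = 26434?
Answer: 392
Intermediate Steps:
Add(Add(-19041, Mul(-1, 7001)), E) = Add(Add(-19041, Mul(-1, 7001)), 26434) = Add(Add(-19041, -7001), 26434) = Add(-26042, 26434) = 392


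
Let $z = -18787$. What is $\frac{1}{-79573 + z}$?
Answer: $- \frac{1}{98360} \approx -1.0167 \cdot 10^{-5}$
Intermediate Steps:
$\frac{1}{-79573 + z} = \frac{1}{-79573 - 18787} = \frac{1}{-98360} = - \frac{1}{98360}$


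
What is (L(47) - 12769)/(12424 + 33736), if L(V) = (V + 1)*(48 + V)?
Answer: -8209/46160 ≈ -0.17784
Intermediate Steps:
L(V) = (1 + V)*(48 + V)
(L(47) - 12769)/(12424 + 33736) = ((48 + 47² + 49*47) - 12769)/(12424 + 33736) = ((48 + 2209 + 2303) - 12769)/46160 = (4560 - 12769)*(1/46160) = -8209*1/46160 = -8209/46160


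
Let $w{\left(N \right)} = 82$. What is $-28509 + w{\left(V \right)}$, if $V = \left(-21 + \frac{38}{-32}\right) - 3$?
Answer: $-28427$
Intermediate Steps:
$V = - \frac{403}{16}$ ($V = \left(-21 + 38 \left(- \frac{1}{32}\right)\right) - 3 = \left(-21 - \frac{19}{16}\right) - 3 = - \frac{355}{16} - 3 = - \frac{403}{16} \approx -25.188$)
$-28509 + w{\left(V \right)} = -28509 + 82 = -28427$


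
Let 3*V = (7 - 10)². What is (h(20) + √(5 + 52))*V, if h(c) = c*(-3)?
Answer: -180 + 3*√57 ≈ -157.35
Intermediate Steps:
V = 3 (V = (7 - 10)²/3 = (⅓)*(-3)² = (⅓)*9 = 3)
h(c) = -3*c
(h(20) + √(5 + 52))*V = (-3*20 + √(5 + 52))*3 = (-60 + √57)*3 = -180 + 3*√57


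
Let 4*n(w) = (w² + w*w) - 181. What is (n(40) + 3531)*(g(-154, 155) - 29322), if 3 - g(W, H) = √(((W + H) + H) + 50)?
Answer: -502615617/4 - 17143*√206/4 ≈ -1.2572e+8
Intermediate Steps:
n(w) = -181/4 + w²/2 (n(w) = ((w² + w*w) - 181)/4 = ((w² + w²) - 181)/4 = (2*w² - 181)/4 = (-181 + 2*w²)/4 = -181/4 + w²/2)
g(W, H) = 3 - √(50 + W + 2*H) (g(W, H) = 3 - √(((W + H) + H) + 50) = 3 - √(((H + W) + H) + 50) = 3 - √((W + 2*H) + 50) = 3 - √(50 + W + 2*H))
(n(40) + 3531)*(g(-154, 155) - 29322) = ((-181/4 + (½)*40²) + 3531)*((3 - √(50 - 154 + 2*155)) - 29322) = ((-181/4 + (½)*1600) + 3531)*((3 - √(50 - 154 + 310)) - 29322) = ((-181/4 + 800) + 3531)*((3 - √206) - 29322) = (3019/4 + 3531)*(-29319 - √206) = 17143*(-29319 - √206)/4 = -502615617/4 - 17143*√206/4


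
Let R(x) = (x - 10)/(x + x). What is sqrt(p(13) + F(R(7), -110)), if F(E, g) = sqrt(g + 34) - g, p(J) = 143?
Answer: sqrt(253 + 2*I*sqrt(19)) ≈ 15.908 + 0.274*I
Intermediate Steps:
R(x) = (-10 + x)/(2*x) (R(x) = (-10 + x)/((2*x)) = (-10 + x)*(1/(2*x)) = (-10 + x)/(2*x))
F(E, g) = sqrt(34 + g) - g
sqrt(p(13) + F(R(7), -110)) = sqrt(143 + (sqrt(34 - 110) - 1*(-110))) = sqrt(143 + (sqrt(-76) + 110)) = sqrt(143 + (2*I*sqrt(19) + 110)) = sqrt(143 + (110 + 2*I*sqrt(19))) = sqrt(253 + 2*I*sqrt(19))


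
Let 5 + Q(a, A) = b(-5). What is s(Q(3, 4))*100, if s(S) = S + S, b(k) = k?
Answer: -2000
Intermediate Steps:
Q(a, A) = -10 (Q(a, A) = -5 - 5 = -10)
s(S) = 2*S
s(Q(3, 4))*100 = (2*(-10))*100 = -20*100 = -2000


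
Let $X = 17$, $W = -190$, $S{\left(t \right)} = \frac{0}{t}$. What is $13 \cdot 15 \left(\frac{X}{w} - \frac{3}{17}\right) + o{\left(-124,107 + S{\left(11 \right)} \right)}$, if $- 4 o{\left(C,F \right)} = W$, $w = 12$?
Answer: $\frac{19675}{68} \approx 289.34$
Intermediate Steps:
$S{\left(t \right)} = 0$
$o{\left(C,F \right)} = \frac{95}{2}$ ($o{\left(C,F \right)} = \left(- \frac{1}{4}\right) \left(-190\right) = \frac{95}{2}$)
$13 \cdot 15 \left(\frac{X}{w} - \frac{3}{17}\right) + o{\left(-124,107 + S{\left(11 \right)} \right)} = 13 \cdot 15 \left(\frac{17}{12} - \frac{3}{17}\right) + \frac{95}{2} = 195 \left(17 \cdot \frac{1}{12} - \frac{3}{17}\right) + \frac{95}{2} = 195 \left(\frac{17}{12} - \frac{3}{17}\right) + \frac{95}{2} = 195 \cdot \frac{253}{204} + \frac{95}{2} = \frac{16445}{68} + \frac{95}{2} = \frac{19675}{68}$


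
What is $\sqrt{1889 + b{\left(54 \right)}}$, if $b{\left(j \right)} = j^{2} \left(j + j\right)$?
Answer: $\sqrt{316817} \approx 562.87$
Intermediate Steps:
$b{\left(j \right)} = 2 j^{3}$ ($b{\left(j \right)} = j^{2} \cdot 2 j = 2 j^{3}$)
$\sqrt{1889 + b{\left(54 \right)}} = \sqrt{1889 + 2 \cdot 54^{3}} = \sqrt{1889 + 2 \cdot 157464} = \sqrt{1889 + 314928} = \sqrt{316817}$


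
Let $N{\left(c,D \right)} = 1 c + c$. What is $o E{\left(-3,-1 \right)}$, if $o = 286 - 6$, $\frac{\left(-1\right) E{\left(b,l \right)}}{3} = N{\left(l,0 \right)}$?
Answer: $1680$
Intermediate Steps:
$N{\left(c,D \right)} = 2 c$ ($N{\left(c,D \right)} = c + c = 2 c$)
$E{\left(b,l \right)} = - 6 l$ ($E{\left(b,l \right)} = - 3 \cdot 2 l = - 6 l$)
$o = 280$ ($o = 286 - 6 = 280$)
$o E{\left(-3,-1 \right)} = 280 \left(\left(-6\right) \left(-1\right)\right) = 280 \cdot 6 = 1680$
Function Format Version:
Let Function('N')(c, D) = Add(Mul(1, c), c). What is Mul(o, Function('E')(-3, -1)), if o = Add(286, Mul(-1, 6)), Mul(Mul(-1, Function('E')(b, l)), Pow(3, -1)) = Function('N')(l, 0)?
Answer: 1680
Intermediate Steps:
Function('N')(c, D) = Mul(2, c) (Function('N')(c, D) = Add(c, c) = Mul(2, c))
Function('E')(b, l) = Mul(-6, l) (Function('E')(b, l) = Mul(-3, Mul(2, l)) = Mul(-6, l))
o = 280 (o = Add(286, -6) = 280)
Mul(o, Function('E')(-3, -1)) = Mul(280, Mul(-6, -1)) = Mul(280, 6) = 1680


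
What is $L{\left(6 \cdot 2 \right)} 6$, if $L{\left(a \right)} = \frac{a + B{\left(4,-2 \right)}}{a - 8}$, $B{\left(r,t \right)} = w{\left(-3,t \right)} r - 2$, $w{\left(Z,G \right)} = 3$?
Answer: $33$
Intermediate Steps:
$B{\left(r,t \right)} = -2 + 3 r$ ($B{\left(r,t \right)} = 3 r - 2 = -2 + 3 r$)
$L{\left(a \right)} = \frac{10 + a}{-8 + a}$ ($L{\left(a \right)} = \frac{a + \left(-2 + 3 \cdot 4\right)}{a - 8} = \frac{a + \left(-2 + 12\right)}{-8 + a} = \frac{a + 10}{-8 + a} = \frac{10 + a}{-8 + a}$)
$L{\left(6 \cdot 2 \right)} 6 = \frac{10 + 6 \cdot 2}{-8 + 6 \cdot 2} \cdot 6 = \frac{10 + 12}{-8 + 12} \cdot 6 = \frac{1}{4} \cdot 22 \cdot 6 = \frac{11}{2} \cdot 6 = 33$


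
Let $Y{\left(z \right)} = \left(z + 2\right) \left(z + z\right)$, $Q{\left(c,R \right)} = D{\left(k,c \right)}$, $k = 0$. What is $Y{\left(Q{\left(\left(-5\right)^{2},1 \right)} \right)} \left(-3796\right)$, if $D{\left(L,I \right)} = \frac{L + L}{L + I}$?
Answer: $0$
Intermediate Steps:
$D{\left(L,I \right)} = \frac{2 L}{I + L}$
$Q{\left(c,R \right)} = 0$ ($Q{\left(c,R \right)} = 2 \cdot 0 \frac{1}{c + 0} = 2 \cdot 0 \frac{1}{c} = 0$)
$Y{\left(z \right)} = 2 z \left(2 + z\right)$ ($Y{\left(z \right)} = \left(2 + z\right) 2 z = 2 z \left(2 + z\right)$)
$Y{\left(Q{\left(\left(-5\right)^{2},1 \right)} \right)} \left(-3796\right) = 2 \cdot 0 \left(2 + 0\right) \left(-3796\right) = 2 \cdot 0 \cdot 2 \left(-3796\right) = 0 \left(-3796\right) = 0$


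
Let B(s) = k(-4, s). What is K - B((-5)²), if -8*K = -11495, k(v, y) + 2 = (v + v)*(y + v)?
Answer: 12855/8 ≈ 1606.9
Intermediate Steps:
k(v, y) = -2 + 2*v*(v + y) (k(v, y) = -2 + (v + v)*(y + v) = -2 + (2*v)*(v + y) = -2 + 2*v*(v + y))
B(s) = 30 - 8*s (B(s) = -2 + 2*(-4)² + 2*(-4)*s = -2 + 2*16 - 8*s = -2 + 32 - 8*s = 30 - 8*s)
K = 11495/8 (K = -⅛*(-11495) = 11495/8 ≈ 1436.9)
K - B((-5)²) = 11495/8 - (30 - 8*(-5)²) = 11495/8 - (30 - 8*25) = 11495/8 - (30 - 200) = 11495/8 - 1*(-170) = 11495/8 + 170 = 12855/8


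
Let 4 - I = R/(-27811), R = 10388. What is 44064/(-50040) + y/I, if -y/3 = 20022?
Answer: -27644495937/2012720 ≈ -13735.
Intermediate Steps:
I = 17376/3973 (I = 4 - 10388/(-27811) = 4 - 10388*(-1)/27811 = 4 - 1*(-1484/3973) = 4 + 1484/3973 = 17376/3973 ≈ 4.3735)
y = -60066 (y = -3*20022 = -60066)
44064/(-50040) + y/I = 44064/(-50040) - 60066/17376/3973 = 44064*(-1/50040) - 60066*3973/17376 = -612/695 - 39773703/2896 = -27644495937/2012720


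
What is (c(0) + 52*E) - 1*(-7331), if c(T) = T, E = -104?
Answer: 1923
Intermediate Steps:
(c(0) + 52*E) - 1*(-7331) = (0 + 52*(-104)) - 1*(-7331) = (0 - 5408) + 7331 = -5408 + 7331 = 1923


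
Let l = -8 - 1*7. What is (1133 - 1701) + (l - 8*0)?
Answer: -583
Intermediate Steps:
l = -15 (l = -8 - 7 = -15)
(1133 - 1701) + (l - 8*0) = (1133 - 1701) + (-15 - 8*0) = -568 + (-15 + 0) = -568 - 15 = -583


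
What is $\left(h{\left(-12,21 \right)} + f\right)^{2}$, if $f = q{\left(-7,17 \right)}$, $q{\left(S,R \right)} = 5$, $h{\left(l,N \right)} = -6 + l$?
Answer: $169$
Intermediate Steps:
$f = 5$
$\left(h{\left(-12,21 \right)} + f\right)^{2} = \left(\left(-6 - 12\right) + 5\right)^{2} = \left(-18 + 5\right)^{2} = \left(-13\right)^{2} = 169$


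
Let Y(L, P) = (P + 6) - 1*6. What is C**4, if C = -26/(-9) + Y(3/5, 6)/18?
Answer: 707281/6561 ≈ 107.80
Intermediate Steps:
Y(L, P) = P (Y(L, P) = (6 + P) - 6 = P)
C = 29/9 (C = -26/(-9) + 6/18 = -26*(-1/9) + 6*(1/18) = 26/9 + 1/3 = 29/9 ≈ 3.2222)
C**4 = (29/9)**4 = 707281/6561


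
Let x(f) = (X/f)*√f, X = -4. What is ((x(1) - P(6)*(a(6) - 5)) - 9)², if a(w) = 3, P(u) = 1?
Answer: 121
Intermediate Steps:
x(f) = -4/√f (x(f) = (-4/f)*√f = -4/√f)
((x(1) - P(6)*(a(6) - 5)) - 9)² = ((-4/√1 - (3 - 5)) - 9)² = ((-4*1 - (-2)) - 9)² = ((-4 - 1*(-2)) - 9)² = ((-4 + 2) - 9)² = (-2 - 9)² = (-11)² = 121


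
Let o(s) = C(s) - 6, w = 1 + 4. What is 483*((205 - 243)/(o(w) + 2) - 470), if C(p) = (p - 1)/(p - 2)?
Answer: -880509/4 ≈ -2.2013e+5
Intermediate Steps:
w = 5
C(p) = (-1 + p)/(-2 + p)
o(s) = -6 + (-1 + s)/(-2 + s) (o(s) = (-1 + s)/(-2 + s) - 6 = -6 + (-1 + s)/(-2 + s))
483*((205 - 243)/(o(w) + 2) - 470) = 483*((205 - 243)/((11 - 5*5)/(-2 + 5) + 2) - 470) = 483*(-38/((11 - 25)/3 + 2) - 470) = 483*(-38/((⅓)*(-14) + 2) - 470) = 483*(-38/(-14/3 + 2) - 470) = 483*(-38/(-8/3) - 470) = 483*(-38*(-3/8) - 470) = 483*(57/4 - 470) = 483*(-1823/4) = -880509/4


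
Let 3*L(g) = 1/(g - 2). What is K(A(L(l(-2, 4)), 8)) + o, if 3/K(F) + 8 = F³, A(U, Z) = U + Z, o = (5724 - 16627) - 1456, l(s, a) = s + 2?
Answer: -1261791457/102095 ≈ -12359.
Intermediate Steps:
l(s, a) = 2 + s
o = -12359 (o = -10903 - 1456 = -12359)
L(g) = 1/(3*(-2 + g)) (L(g) = 1/(3*(g - 2)) = 1/(3*(-2 + g)))
K(F) = 3/(-8 + F³)
K(A(L(l(-2, 4)), 8)) + o = 3/(-8 + (1/(3*(-2 + (2 - 2))) + 8)³) - 12359 = 3/(-8 + (1/(3*(-2 + 0)) + 8)³) - 12359 = 3/(-8 + ((⅓)/(-2) + 8)³) - 12359 = 3/(-8 + ((⅓)*(-½) + 8)³) - 12359 = 3/(-8 + (-⅙ + 8)³) - 12359 = 3/(-8 + (47/6)³) - 12359 = 3/(-8 + 103823/216) - 12359 = 3/(102095/216) - 12359 = 3*(216/102095) - 12359 = 648/102095 - 12359 = -1261791457/102095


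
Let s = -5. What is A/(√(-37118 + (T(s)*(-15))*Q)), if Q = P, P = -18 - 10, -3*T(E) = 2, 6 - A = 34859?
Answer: 34853*I*√37398/37398 ≈ 180.23*I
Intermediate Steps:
A = -34853 (A = 6 - 1*34859 = 6 - 34859 = -34853)
T(E) = -⅔ (T(E) = -⅓*2 = -⅔)
P = -28
Q = -28
A/(√(-37118 + (T(s)*(-15))*Q)) = -34853/√(-37118 - ⅔*(-15)*(-28)) = -34853/√(-37118 + 10*(-28)) = -34853/√(-37118 - 280) = -34853*(-I*√37398/37398) = -(-34853)*I*√37398/37398 = 34853*I*√37398/37398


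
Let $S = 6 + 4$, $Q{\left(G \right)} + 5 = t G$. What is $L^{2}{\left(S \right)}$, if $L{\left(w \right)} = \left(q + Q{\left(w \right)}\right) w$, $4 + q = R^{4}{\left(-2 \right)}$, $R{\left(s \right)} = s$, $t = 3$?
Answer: $136900$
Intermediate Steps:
$Q{\left(G \right)} = -5 + 3 G$
$q = 12$ ($q = -4 + \left(-2\right)^{4} = -4 + 16 = 12$)
$S = 10$
$L{\left(w \right)} = w \left(7 + 3 w\right)$ ($L{\left(w \right)} = \left(12 + \left(-5 + 3 w\right)\right) w = \left(7 + 3 w\right) w = w \left(7 + 3 w\right)$)
$L^{2}{\left(S \right)} = \left(10 \left(7 + 3 \cdot 10\right)\right)^{2} = \left(10 \left(7 + 30\right)\right)^{2} = \left(10 \cdot 37\right)^{2} = 370^{2} = 136900$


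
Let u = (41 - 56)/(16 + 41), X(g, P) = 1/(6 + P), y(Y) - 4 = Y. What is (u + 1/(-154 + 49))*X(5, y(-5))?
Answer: -544/9975 ≈ -0.054536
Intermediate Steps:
y(Y) = 4 + Y
u = -5/19 (u = -15/57 = -15*1/57 = -5/19 ≈ -0.26316)
(u + 1/(-154 + 49))*X(5, y(-5)) = (-5/19 + 1/(-154 + 49))/(6 + (4 - 5)) = (-5/19 + 1/(-105))/(6 - 1) = (-5/19 - 1/105)/5 = -544/1995*⅕ = -544/9975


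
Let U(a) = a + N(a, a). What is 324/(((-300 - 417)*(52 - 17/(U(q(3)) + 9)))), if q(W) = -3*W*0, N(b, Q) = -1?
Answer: -288/31787 ≈ -0.0090603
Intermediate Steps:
q(W) = 0
U(a) = -1 + a (U(a) = a - 1 = -1 + a)
324/(((-300 - 417)*(52 - 17/(U(q(3)) + 9)))) = 324/(((-300 - 417)*(52 - 17/((-1 + 0) + 9)))) = 324/((-717*(52 - 17/(-1 + 9)))) = 324/((-717*(52 - 17/8))) = 324/((-717*399/8)) = 324/(-286083/8) = 324*(-8/286083) = -288/31787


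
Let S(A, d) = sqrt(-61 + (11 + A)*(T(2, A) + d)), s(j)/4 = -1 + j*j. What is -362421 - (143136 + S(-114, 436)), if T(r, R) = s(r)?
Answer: -505557 - I*sqrt(46205) ≈ -5.0556e+5 - 214.95*I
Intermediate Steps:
s(j) = -4 + 4*j**2 (s(j) = 4*(-1 + j*j) = 4*(-1 + j**2) = -4 + 4*j**2)
T(r, R) = -4 + 4*r**2
S(A, d) = sqrt(-61 + (11 + A)*(12 + d)) (S(A, d) = sqrt(-61 + (11 + A)*((-4 + 4*2**2) + d)) = sqrt(-61 + (11 + A)*((-4 + 4*4) + d)) = sqrt(-61 + (11 + A)*((-4 + 16) + d)) = sqrt(-61 + (11 + A)*(12 + d)))
-362421 - (143136 + S(-114, 436)) = -362421 - (143136 + sqrt(71 + 11*436 + 12*(-114) - 114*436)) = -362421 - (143136 + sqrt(71 + 4796 - 1368 - 49704)) = -362421 - (143136 + sqrt(-46205)) = -362421 - (143136 + I*sqrt(46205)) = -362421 + (-143136 - I*sqrt(46205)) = -505557 - I*sqrt(46205)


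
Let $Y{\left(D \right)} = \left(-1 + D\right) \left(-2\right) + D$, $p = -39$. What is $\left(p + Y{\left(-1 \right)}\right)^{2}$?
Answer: $1296$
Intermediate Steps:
$Y{\left(D \right)} = 2 - D$ ($Y{\left(D \right)} = \left(2 - 2 D\right) + D = 2 - D$)
$\left(p + Y{\left(-1 \right)}\right)^{2} = \left(-39 + \left(2 - -1\right)\right)^{2} = \left(-39 + \left(2 + 1\right)\right)^{2} = \left(-39 + 3\right)^{2} = \left(-36\right)^{2} = 1296$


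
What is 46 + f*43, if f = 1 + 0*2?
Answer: 89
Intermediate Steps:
f = 1 (f = 1 + 0 = 1)
46 + f*43 = 46 + 1*43 = 46 + 43 = 89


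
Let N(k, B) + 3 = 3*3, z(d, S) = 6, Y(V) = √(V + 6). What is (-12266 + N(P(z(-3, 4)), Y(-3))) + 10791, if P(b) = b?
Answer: -1469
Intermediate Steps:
Y(V) = √(6 + V)
N(k, B) = 6 (N(k, B) = -3 + 3*3 = -3 + 9 = 6)
(-12266 + N(P(z(-3, 4)), Y(-3))) + 10791 = (-12266 + 6) + 10791 = -12260 + 10791 = -1469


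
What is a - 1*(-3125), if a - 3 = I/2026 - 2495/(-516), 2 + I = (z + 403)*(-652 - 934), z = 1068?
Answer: 1035641995/522708 ≈ 1981.3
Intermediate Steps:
I = -2333008 (I = -2 + (1068 + 403)*(-652 - 934) = -2 + 1471*(-1586) = -2 - 2333006 = -2333008)
a = -597820505/522708 (a = 3 + (-2333008/2026 - 2495/(-516)) = 3 + (-2333008*1/2026 - 2495*(-1/516)) = 3 + (-1166504/1013 + 2495/516) = 3 - 599388629/522708 = -597820505/522708 ≈ -1143.7)
a - 1*(-3125) = -597820505/522708 - 1*(-3125) = -597820505/522708 + 3125 = 1035641995/522708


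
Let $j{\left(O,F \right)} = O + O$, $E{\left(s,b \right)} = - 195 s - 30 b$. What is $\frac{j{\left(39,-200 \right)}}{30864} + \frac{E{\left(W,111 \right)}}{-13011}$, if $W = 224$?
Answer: $\frac{80662861}{22309528} \approx 3.6156$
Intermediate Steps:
$j{\left(O,F \right)} = 2 O$
$\frac{j{\left(39,-200 \right)}}{30864} + \frac{E{\left(W,111 \right)}}{-13011} = \frac{2 \cdot 39}{30864} + \frac{\left(-195\right) 224 - 3330}{-13011} = 78 \cdot \frac{1}{30864} + \left(-43680 - 3330\right) \left(- \frac{1}{13011}\right) = \frac{13}{5144} - - \frac{15670}{4337} = \frac{13}{5144} + \frac{15670}{4337} = \frac{80662861}{22309528}$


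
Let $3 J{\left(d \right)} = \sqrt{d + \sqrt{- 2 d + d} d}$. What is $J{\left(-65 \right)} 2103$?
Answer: $701 \sqrt{-65 - 65 \sqrt{65}} \approx 17013.0 i$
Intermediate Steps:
$J{\left(d \right)} = \frac{\sqrt{d + d \sqrt{- d}}}{3}$ ($J{\left(d \right)} = \frac{\sqrt{d + \sqrt{- 2 d + d} d}}{3} = \frac{\sqrt{d + \sqrt{- d} d}}{3} = \frac{\sqrt{d + d \sqrt{- d}}}{3}$)
$J{\left(-65 \right)} 2103 = \frac{\sqrt{- 65 \left(1 + \sqrt{\left(-1\right) \left(-65\right)}\right)}}{3} \cdot 2103 = \frac{\sqrt{- 65 \left(1 + \sqrt{65}\right)}}{3} \cdot 2103 = \frac{\sqrt{-65 - 65 \sqrt{65}}}{3} \cdot 2103 = 701 \sqrt{-65 - 65 \sqrt{65}}$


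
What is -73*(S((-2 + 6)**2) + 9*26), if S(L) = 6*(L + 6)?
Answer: -26718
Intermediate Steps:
S(L) = 36 + 6*L (S(L) = 6*(6 + L) = 36 + 6*L)
-73*(S((-2 + 6)**2) + 9*26) = -73*((36 + 6*(-2 + 6)**2) + 9*26) = -73*((36 + 6*4**2) + 234) = -73*((36 + 6*16) + 234) = -73*((36 + 96) + 234) = -73*(132 + 234) = -73*366 = -26718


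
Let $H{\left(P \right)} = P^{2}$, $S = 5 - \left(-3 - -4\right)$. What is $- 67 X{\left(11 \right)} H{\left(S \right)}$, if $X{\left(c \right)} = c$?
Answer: $-11792$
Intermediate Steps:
$S = 4$ ($S = 5 - \left(-3 + 4\right) = 5 - 1 = 4$)
$- 67 X{\left(11 \right)} H{\left(S \right)} = \left(-67\right) 11 \cdot 4^{2} = \left(-737\right) 16 = -11792$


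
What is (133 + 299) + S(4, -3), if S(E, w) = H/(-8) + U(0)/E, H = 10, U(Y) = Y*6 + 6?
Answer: 1729/4 ≈ 432.25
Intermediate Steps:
U(Y) = 6 + 6*Y (U(Y) = 6*Y + 6 = 6 + 6*Y)
S(E, w) = -5/4 + 6/E (S(E, w) = 10/(-8) + (6 + 6*0)/E = 10*(-⅛) + (6 + 0)/E = -5/4 + 6/E)
(133 + 299) + S(4, -3) = (133 + 299) + (-5/4 + 6/4) = 432 + (-5/4 + 6*(¼)) = 432 + (-5/4 + 3/2) = 432 + ¼ = 1729/4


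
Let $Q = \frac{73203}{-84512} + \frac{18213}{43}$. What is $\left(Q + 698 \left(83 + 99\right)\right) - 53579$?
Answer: $\frac{268479982639}{3634016} \approx 73880.0$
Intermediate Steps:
$Q = \frac{1536069327}{3634016}$ ($Q = 73203 \left(- \frac{1}{84512}\right) + 18213 \cdot \frac{1}{43} = - \frac{73203}{84512} + \frac{18213}{43} = \frac{1536069327}{3634016} \approx 422.69$)
$\left(Q + 698 \left(83 + 99\right)\right) - 53579 = \left(\frac{1536069327}{3634016} + 698 \left(83 + 99\right)\right) - 53579 = \left(\frac{1536069327}{3634016} + 698 \cdot 182\right) - 53579 = \left(\frac{1536069327}{3634016} + 127036\right) - 53579 = \frac{463186925903}{3634016} - 53579 = \frac{268479982639}{3634016}$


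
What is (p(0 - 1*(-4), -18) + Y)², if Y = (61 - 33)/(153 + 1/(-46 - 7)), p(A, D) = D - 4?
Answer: 1955673729/4108729 ≈ 475.98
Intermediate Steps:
p(A, D) = -4 + D
Y = 371/2027 (Y = 28/(153 + 1/(-53)) = 28/(153 - 1/53) = 28/(8108/53) = 28*(53/8108) = 371/2027 ≈ 0.18303)
(p(0 - 1*(-4), -18) + Y)² = ((-4 - 18) + 371/2027)² = (-22 + 371/2027)² = (-44223/2027)² = 1955673729/4108729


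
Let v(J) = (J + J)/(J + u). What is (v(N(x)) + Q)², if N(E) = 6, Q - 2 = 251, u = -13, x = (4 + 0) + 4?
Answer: 3094081/49 ≈ 63145.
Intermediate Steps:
x = 8 (x = 4 + 4 = 8)
Q = 253 (Q = 2 + 251 = 253)
v(J) = 2*J/(-13 + J) (v(J) = (J + J)/(J - 13) = (2*J)/(-13 + J) = 2*J/(-13 + J))
(v(N(x)) + Q)² = (2*6/(-13 + 6) + 253)² = (2*6/(-7) + 253)² = (2*6*(-⅐) + 253)² = (-12/7 + 253)² = (1759/7)² = 3094081/49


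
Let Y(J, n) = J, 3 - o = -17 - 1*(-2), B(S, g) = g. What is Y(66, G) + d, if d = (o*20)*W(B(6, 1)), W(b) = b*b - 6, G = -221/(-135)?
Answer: -1734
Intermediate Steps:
G = 221/135 (G = -221*(-1/135) = 221/135 ≈ 1.6370)
o = 18 (o = 3 - (-17 - 1*(-2)) = 3 - (-17 + 2) = 3 - 1*(-15) = 3 + 15 = 18)
W(b) = -6 + b**2 (W(b) = b**2 - 6 = -6 + b**2)
d = -1800 (d = (18*20)*(-6 + 1**2) = 360*(-6 + 1) = 360*(-5) = -1800)
Y(66, G) + d = 66 - 1800 = -1734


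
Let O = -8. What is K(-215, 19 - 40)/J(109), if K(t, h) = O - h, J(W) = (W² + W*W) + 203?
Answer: 13/23965 ≈ 0.00054246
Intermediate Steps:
J(W) = 203 + 2*W² (J(W) = (W² + W²) + 203 = 2*W² + 203 = 203 + 2*W²)
K(t, h) = -8 - h
K(-215, 19 - 40)/J(109) = (-8 - (19 - 40))/(203 + 2*109²) = (-8 - 1*(-21))/(203 + 2*11881) = (-8 + 21)/(203 + 23762) = 13/23965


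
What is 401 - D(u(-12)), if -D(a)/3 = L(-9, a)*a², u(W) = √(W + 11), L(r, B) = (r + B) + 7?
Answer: 407 - 3*I ≈ 407.0 - 3.0*I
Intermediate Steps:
L(r, B) = 7 + B + r (L(r, B) = (B + r) + 7 = 7 + B + r)
u(W) = √(11 + W)
D(a) = -3*a²*(-2 + a) (D(a) = -3*(7 + a - 9)*a² = -3*(-2 + a)*a² = -3*a²*(-2 + a))
401 - D(u(-12)) = 401 - 3*(√(11 - 12))²*(2 - √(11 - 12)) = 401 - 3*(√(-1))²*(2 - √(-1)) = 401 - 3*I²*(2 - I) = 401 - 3*(-1)*(2 - I) = 401 - (-6 + 3*I) = 401 + (6 - 3*I) = 407 - 3*I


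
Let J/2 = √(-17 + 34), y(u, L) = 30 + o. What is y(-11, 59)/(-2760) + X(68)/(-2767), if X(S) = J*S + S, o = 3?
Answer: -92997/2545640 - 136*√17/2767 ≈ -0.23919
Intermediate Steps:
y(u, L) = 33 (y(u, L) = 30 + 3 = 33)
J = 2*√17 (J = 2*√(-17 + 34) = 2*√17 ≈ 8.2462)
X(S) = S + 2*S*√17 (X(S) = (2*√17)*S + S = 2*S*√17 + S = S + 2*S*√17)
y(-11, 59)/(-2760) + X(68)/(-2767) = 33/(-2760) + (68*(1 + 2*√17))/(-2767) = 33*(-1/2760) + (68 + 136*√17)*(-1/2767) = -11/920 + (-68/2767 - 136*√17/2767) = -92997/2545640 - 136*√17/2767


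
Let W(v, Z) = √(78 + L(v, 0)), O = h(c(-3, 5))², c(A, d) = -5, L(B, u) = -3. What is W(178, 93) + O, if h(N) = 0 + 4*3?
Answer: 144 + 5*√3 ≈ 152.66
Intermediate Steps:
h(N) = 12 (h(N) = 0 + 12 = 12)
O = 144 (O = 12² = 144)
W(v, Z) = 5*√3 (W(v, Z) = √(78 - 3) = √75 = 5*√3)
W(178, 93) + O = 5*√3 + 144 = 144 + 5*√3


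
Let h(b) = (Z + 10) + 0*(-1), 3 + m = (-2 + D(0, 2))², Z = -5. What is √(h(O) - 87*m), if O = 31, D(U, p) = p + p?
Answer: I*√82 ≈ 9.0554*I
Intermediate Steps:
D(U, p) = 2*p
m = 1 (m = -3 + (-2 + 2*2)² = -3 + (-2 + 4)² = -3 + 2² = -3 + 4 = 1)
h(b) = 5 (h(b) = (-5 + 10) + 0*(-1) = 5 + 0 = 5)
√(h(O) - 87*m) = √(5 - 87*1) = √(5 - 87) = √(-82) = I*√82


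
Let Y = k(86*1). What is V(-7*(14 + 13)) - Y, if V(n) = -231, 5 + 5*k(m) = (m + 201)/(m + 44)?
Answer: -149787/650 ≈ -230.44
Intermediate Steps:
k(m) = -1 + (201 + m)/(5*(44 + m)) (k(m) = -1 + ((m + 201)/(m + 44))/5 = -1 + ((201 + m)/(44 + m))/5 = -1 + (201 + m)/(5*(44 + m)))
Y = -363/650 (Y = (-19 - 344)/(5*(44 + 86*1)) = (-19 - 4*86)/(5*(44 + 86)) = (⅕)*(-19 - 344)/130 = (⅕)*(1/130)*(-363) = -363/650 ≈ -0.55846)
V(-7*(14 + 13)) - Y = -231 - 1*(-363/650) = -231 + 363/650 = -149787/650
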